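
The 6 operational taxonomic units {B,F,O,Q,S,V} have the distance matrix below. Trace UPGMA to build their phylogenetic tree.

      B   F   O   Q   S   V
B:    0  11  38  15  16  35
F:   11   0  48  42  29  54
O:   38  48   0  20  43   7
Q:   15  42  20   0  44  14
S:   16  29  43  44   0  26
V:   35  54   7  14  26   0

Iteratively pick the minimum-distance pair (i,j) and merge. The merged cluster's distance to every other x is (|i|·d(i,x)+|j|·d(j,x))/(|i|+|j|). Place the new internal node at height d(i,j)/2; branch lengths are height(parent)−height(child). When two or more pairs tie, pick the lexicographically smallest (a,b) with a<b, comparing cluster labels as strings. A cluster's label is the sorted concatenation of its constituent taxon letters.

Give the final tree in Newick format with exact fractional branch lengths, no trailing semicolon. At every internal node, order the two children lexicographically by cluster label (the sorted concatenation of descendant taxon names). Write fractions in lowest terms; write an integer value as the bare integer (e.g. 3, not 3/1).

(((B:11/2,F:11/2):23/4,S:45/4):95/12,((O:7/2,V:7/2):5,Q:17/2):32/3)

step 1: merge (O,V) at d=7; branch lengths O→7/2, V→7/2; new cluster OV
  updated: d(B,OV)=73/2, d(F,OV)=51, d(OV,Q)=17, d(OV,S)=69/2
step 2: merge (B,F) at d=11; branch lengths B→11/2, F→11/2; new cluster BF
  updated: d(BF,OV)=175/4, d(BF,Q)=57/2, d(BF,S)=45/2
step 3: merge (OV,Q) at d=17; branch lengths OV→5, Q→17/2; new cluster OQV
  updated: d(BF,OQV)=116/3, d(OQV,S)=113/3
step 4: merge (BF,S) at d=45/2; branch lengths BF→23/4, S→45/4; new cluster BFS
  updated: d(BFS,OQV)=115/3
step 5: merge (BFS,OQV) at d=115/3; branch lengths BFS→95/12, OQV→32/3; new cluster BFOQSV
final tree: (((B:11/2,F:11/2):23/4,S:45/4):95/12,((O:7/2,V:7/2):5,Q:17/2):32/3)
total length: 805/12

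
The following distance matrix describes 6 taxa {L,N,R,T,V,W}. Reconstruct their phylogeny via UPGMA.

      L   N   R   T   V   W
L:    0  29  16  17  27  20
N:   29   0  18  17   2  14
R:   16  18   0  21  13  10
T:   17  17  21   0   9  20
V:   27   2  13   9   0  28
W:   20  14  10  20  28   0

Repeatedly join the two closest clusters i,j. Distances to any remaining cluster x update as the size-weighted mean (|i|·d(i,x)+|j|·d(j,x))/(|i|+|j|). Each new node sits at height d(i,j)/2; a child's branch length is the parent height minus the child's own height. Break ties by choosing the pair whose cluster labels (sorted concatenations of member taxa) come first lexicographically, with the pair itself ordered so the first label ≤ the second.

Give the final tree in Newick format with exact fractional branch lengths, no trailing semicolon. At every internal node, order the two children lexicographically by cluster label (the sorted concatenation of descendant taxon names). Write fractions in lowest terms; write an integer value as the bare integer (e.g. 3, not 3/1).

((L:9,(R:5,W:5):4):25/18,((N:1,V:1):11/2,T:13/2):35/9)

step 1: merge (N,V) at d=2; branch lengths N→1, V→1; new cluster NV
  updated: d(L,NV)=28, d(NV,R)=31/2, d(NV,T)=13, d(NV,W)=21
step 2: merge (R,W) at d=10; branch lengths R→5, W→5; new cluster RW
  updated: d(L,RW)=18, d(NV,RW)=73/4, d(RW,T)=41/2
step 3: merge (NV,T) at d=13; branch lengths NV→11/2, T→13/2; new cluster NTV
  updated: d(L,NTV)=73/3, d(NTV,RW)=19
step 4: merge (L,RW) at d=18; branch lengths L→9, RW→4; new cluster LRW
  updated: d(LRW,NTV)=187/9
step 5: merge (LRW,NTV) at d=187/9; branch lengths LRW→25/18, NTV→35/9; new cluster LNRTVW
final tree: ((L:9,(R:5,W:5):4):25/18,((N:1,V:1):11/2,T:13/2):35/9)
total length: 761/18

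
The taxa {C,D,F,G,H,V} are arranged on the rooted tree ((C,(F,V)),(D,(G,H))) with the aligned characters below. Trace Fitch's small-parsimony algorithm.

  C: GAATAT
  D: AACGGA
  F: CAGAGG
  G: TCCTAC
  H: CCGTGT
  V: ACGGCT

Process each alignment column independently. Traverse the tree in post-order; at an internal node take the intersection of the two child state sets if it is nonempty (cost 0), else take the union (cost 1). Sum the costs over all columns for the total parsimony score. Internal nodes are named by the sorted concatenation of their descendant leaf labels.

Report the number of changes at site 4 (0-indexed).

FV@0: {C} ∪ {A} = {A,C} (union, +1)
CFV@0: {G} ∪ {A,C} = {A,C,G} (union, +1)
GH@0: {T} ∪ {C} = {C,T} (union, +1)
DGH@0: {A} ∪ {C,T} = {A,C,T} (union, +1)
CDFGHV@0: {A,C,G} ∩ {A,C,T} = {A,C} (intersection, +0)
FV@1: {A} ∪ {C} = {A,C} (union, +1)
CFV@1: {A} ∩ {A,C} = {A} (intersection, +0)
GH@1: {C} ∩ {C} = {C} (intersection, +0)
DGH@1: {A} ∪ {C} = {A,C} (union, +1)
CDFGHV@1: {A} ∩ {A,C} = {A} (intersection, +0)
FV@2: {G} ∩ {G} = {G} (intersection, +0)
CFV@2: {A} ∪ {G} = {A,G} (union, +1)
GH@2: {C} ∪ {G} = {C,G} (union, +1)
DGH@2: {C} ∩ {C,G} = {C} (intersection, +0)
CDFGHV@2: {A,G} ∪ {C} = {A,C,G} (union, +1)
FV@3: {A} ∪ {G} = {A,G} (union, +1)
CFV@3: {T} ∪ {A,G} = {A,G,T} (union, +1)
GH@3: {T} ∩ {T} = {T} (intersection, +0)
DGH@3: {G} ∪ {T} = {G,T} (union, +1)
CDFGHV@3: {A,G,T} ∩ {G,T} = {G,T} (intersection, +0)
FV@4: {G} ∪ {C} = {C,G} (union, +1)
CFV@4: {A} ∪ {C,G} = {A,C,G} (union, +1)
GH@4: {A} ∪ {G} = {A,G} (union, +1)
DGH@4: {G} ∩ {A,G} = {G} (intersection, +0)
CDFGHV@4: {A,C,G} ∩ {G} = {G} (intersection, +0)
FV@5: {G} ∪ {T} = {G,T} (union, +1)
CFV@5: {T} ∩ {G,T} = {T} (intersection, +0)
GH@5: {C} ∪ {T} = {C,T} (union, +1)
DGH@5: {A} ∪ {C,T} = {A,C,T} (union, +1)
CDFGHV@5: {T} ∩ {A,C,T} = {T} (intersection, +0)
per-site changes: [4, 2, 3, 3, 3, 3]; total = 18

3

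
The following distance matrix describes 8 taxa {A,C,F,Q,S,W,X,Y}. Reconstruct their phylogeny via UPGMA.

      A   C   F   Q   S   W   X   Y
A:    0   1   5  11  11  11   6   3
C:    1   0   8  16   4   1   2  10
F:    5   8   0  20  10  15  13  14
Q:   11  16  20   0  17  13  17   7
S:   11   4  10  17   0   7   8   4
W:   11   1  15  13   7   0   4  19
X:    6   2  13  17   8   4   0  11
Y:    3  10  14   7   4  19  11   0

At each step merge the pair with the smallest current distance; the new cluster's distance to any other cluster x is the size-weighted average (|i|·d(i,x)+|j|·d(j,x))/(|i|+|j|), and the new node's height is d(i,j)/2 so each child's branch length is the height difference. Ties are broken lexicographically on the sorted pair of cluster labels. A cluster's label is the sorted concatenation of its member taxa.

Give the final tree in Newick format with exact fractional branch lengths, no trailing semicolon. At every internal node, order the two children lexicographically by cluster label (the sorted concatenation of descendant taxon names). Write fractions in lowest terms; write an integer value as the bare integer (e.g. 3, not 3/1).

((((((A:1/2,C:1/2):3/2,X:2):2/3,W:8/3):91/48,(S:2,Y:2):41/16):41/48,F:65/12):151/84,Q:101/14)

step 1: merge (A,C) at d=1; branch lengths A→1/2, C→1/2; new cluster AC
  updated: d(AC,F)=13/2, d(AC,Q)=27/2, d(AC,S)=15/2, d(AC,W)=6, d(AC,X)=4, d(AC,Y)=13/2
step 2: merge (AC,X) at d=4; branch lengths AC→3/2, X→2; new cluster ACX
  updated: d(ACX,F)=26/3, d(ACX,Q)=44/3, d(ACX,S)=23/3, d(ACX,W)=16/3, d(ACX,Y)=8
step 3: merge (S,Y) at d=4; branch lengths S→2, Y→2; new cluster SY
  updated: d(ACX,SY)=47/6, d(F,SY)=12, d(Q,SY)=12, d(SY,W)=13
step 4: merge (ACX,W) at d=16/3; branch lengths ACX→2/3, W→8/3; new cluster ACWX
  updated: d(ACWX,F)=41/4, d(ACWX,Q)=57/4, d(ACWX,SY)=73/8
step 5: merge (ACWX,SY) at d=73/8; branch lengths ACWX→91/48, SY→41/16; new cluster ACSWXY
  updated: d(ACSWXY,F)=65/6, d(ACSWXY,Q)=27/2
step 6: merge (ACSWXY,F) at d=65/6; branch lengths ACSWXY→41/48, F→65/12; new cluster ACFSWXY
  updated: d(ACFSWXY,Q)=101/7
step 7: merge (ACFSWXY,Q) at d=101/7; branch lengths ACFSWXY→151/84, Q→101/14; new cluster ACFQSWXY
final tree: ((((((A:1/2,C:1/2):3/2,X:2):2/3,W:8/3):91/48,(S:2,Y:2):41/16):41/48,F:65/12):151/84,Q:101/14)
total length: 10609/336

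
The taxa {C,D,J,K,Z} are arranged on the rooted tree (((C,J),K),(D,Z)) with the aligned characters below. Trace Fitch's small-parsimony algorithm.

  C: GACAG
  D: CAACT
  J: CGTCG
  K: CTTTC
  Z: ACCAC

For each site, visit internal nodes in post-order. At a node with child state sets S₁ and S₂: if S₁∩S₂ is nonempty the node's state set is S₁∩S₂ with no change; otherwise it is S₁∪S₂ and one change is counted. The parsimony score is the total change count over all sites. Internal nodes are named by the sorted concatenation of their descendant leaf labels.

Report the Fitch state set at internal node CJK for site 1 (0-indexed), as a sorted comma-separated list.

A,G,T

[col 0] CJ: children C:{G}, J:{C} ∪→ {C,G}; cost 1
[col 0] CJK: children CJ:{C,G}, K:{C} ∩→ {C}; cost 0
[col 0] DZ: children D:{C}, Z:{A} ∪→ {A,C}; cost 1
[col 0] CDJKZ: children CJK:{C}, DZ:{A,C} ∩→ {C}; cost 0
[col 1] CJ: children C:{A}, J:{G} ∪→ {A,G}; cost 1
[col 1] CJK: children CJ:{A,G}, K:{T} ∪→ {A,G,T}; cost 1
[col 1] DZ: children D:{A}, Z:{C} ∪→ {A,C}; cost 1
[col 1] CDJKZ: children CJK:{A,G,T}, DZ:{A,C} ∩→ {A}; cost 0
[col 2] CJ: children C:{C}, J:{T} ∪→ {C,T}; cost 1
[col 2] CJK: children CJ:{C,T}, K:{T} ∩→ {T}; cost 0
[col 2] DZ: children D:{A}, Z:{C} ∪→ {A,C}; cost 1
[col 2] CDJKZ: children CJK:{T}, DZ:{A,C} ∪→ {A,C,T}; cost 1
[col 3] CJ: children C:{A}, J:{C} ∪→ {A,C}; cost 1
[col 3] CJK: children CJ:{A,C}, K:{T} ∪→ {A,C,T}; cost 1
[col 3] DZ: children D:{C}, Z:{A} ∪→ {A,C}; cost 1
[col 3] CDJKZ: children CJK:{A,C,T}, DZ:{A,C} ∩→ {A,C}; cost 0
[col 4] CJ: children C:{G}, J:{G} ∩→ {G}; cost 0
[col 4] CJK: children CJ:{G}, K:{C} ∪→ {C,G}; cost 1
[col 4] DZ: children D:{T}, Z:{C} ∪→ {C,T}; cost 1
[col 4] CDJKZ: children CJK:{C,G}, DZ:{C,T} ∩→ {C}; cost 0
per-site changes: [2, 3, 3, 3, 2]; total = 13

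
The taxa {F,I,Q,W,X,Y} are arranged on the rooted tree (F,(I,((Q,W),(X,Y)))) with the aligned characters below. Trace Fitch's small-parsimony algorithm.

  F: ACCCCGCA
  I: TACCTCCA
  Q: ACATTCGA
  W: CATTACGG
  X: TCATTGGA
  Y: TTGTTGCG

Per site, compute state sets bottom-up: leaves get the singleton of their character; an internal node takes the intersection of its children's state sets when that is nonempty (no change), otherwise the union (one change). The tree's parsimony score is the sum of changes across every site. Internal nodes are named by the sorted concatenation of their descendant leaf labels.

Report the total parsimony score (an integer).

18

[col 0] QW: children Q:{A}, W:{C} ∪→ {A,C}; cost 1
[col 0] XY: children X:{T}, Y:{T} ∩→ {T}; cost 0
[col 0] QWXY: children QW:{A,C}, XY:{T} ∪→ {A,C,T}; cost 1
[col 0] IQWXY: children I:{T}, QWXY:{A,C,T} ∩→ {T}; cost 0
[col 0] FIQWXY: children F:{A}, IQWXY:{T} ∪→ {A,T}; cost 1
[col 1] QW: children Q:{C}, W:{A} ∪→ {A,C}; cost 1
[col 1] XY: children X:{C}, Y:{T} ∪→ {C,T}; cost 1
[col 1] QWXY: children QW:{A,C}, XY:{C,T} ∩→ {C}; cost 0
[col 1] IQWXY: children I:{A}, QWXY:{C} ∪→ {A,C}; cost 1
[col 1] FIQWXY: children F:{C}, IQWXY:{A,C} ∩→ {C}; cost 0
[col 2] QW: children Q:{A}, W:{T} ∪→ {A,T}; cost 1
[col 2] XY: children X:{A}, Y:{G} ∪→ {A,G}; cost 1
[col 2] QWXY: children QW:{A,T}, XY:{A,G} ∩→ {A}; cost 0
[col 2] IQWXY: children I:{C}, QWXY:{A} ∪→ {A,C}; cost 1
[col 2] FIQWXY: children F:{C}, IQWXY:{A,C} ∩→ {C}; cost 0
[col 3] QW: children Q:{T}, W:{T} ∩→ {T}; cost 0
[col 3] XY: children X:{T}, Y:{T} ∩→ {T}; cost 0
[col 3] QWXY: children QW:{T}, XY:{T} ∩→ {T}; cost 0
[col 3] IQWXY: children I:{C}, QWXY:{T} ∪→ {C,T}; cost 1
[col 3] FIQWXY: children F:{C}, IQWXY:{C,T} ∩→ {C}; cost 0
[col 4] QW: children Q:{T}, W:{A} ∪→ {A,T}; cost 1
[col 4] XY: children X:{T}, Y:{T} ∩→ {T}; cost 0
[col 4] QWXY: children QW:{A,T}, XY:{T} ∩→ {T}; cost 0
[col 4] IQWXY: children I:{T}, QWXY:{T} ∩→ {T}; cost 0
[col 4] FIQWXY: children F:{C}, IQWXY:{T} ∪→ {C,T}; cost 1
[col 5] QW: children Q:{C}, W:{C} ∩→ {C}; cost 0
[col 5] XY: children X:{G}, Y:{G} ∩→ {G}; cost 0
[col 5] QWXY: children QW:{C}, XY:{G} ∪→ {C,G}; cost 1
[col 5] IQWXY: children I:{C}, QWXY:{C,G} ∩→ {C}; cost 0
[col 5] FIQWXY: children F:{G}, IQWXY:{C} ∪→ {C,G}; cost 1
[col 6] QW: children Q:{G}, W:{G} ∩→ {G}; cost 0
[col 6] XY: children X:{G}, Y:{C} ∪→ {C,G}; cost 1
[col 6] QWXY: children QW:{G}, XY:{C,G} ∩→ {G}; cost 0
[col 6] IQWXY: children I:{C}, QWXY:{G} ∪→ {C,G}; cost 1
[col 6] FIQWXY: children F:{C}, IQWXY:{C,G} ∩→ {C}; cost 0
[col 7] QW: children Q:{A}, W:{G} ∪→ {A,G}; cost 1
[col 7] XY: children X:{A}, Y:{G} ∪→ {A,G}; cost 1
[col 7] QWXY: children QW:{A,G}, XY:{A,G} ∩→ {A,G}; cost 0
[col 7] IQWXY: children I:{A}, QWXY:{A,G} ∩→ {A}; cost 0
[col 7] FIQWXY: children F:{A}, IQWXY:{A} ∩→ {A}; cost 0
per-site changes: [3, 3, 3, 1, 2, 2, 2, 2]; total = 18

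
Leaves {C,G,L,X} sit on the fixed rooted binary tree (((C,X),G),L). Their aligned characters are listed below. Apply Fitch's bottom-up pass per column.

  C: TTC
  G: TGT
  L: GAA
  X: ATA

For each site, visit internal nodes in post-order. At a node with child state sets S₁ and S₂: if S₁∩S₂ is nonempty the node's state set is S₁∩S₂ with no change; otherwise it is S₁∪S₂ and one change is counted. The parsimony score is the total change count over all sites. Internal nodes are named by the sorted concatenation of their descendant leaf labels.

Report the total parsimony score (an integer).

6

site 0, node CX: C={T} ∪ X={A} → {A,T} (+1)
site 0, node CGX: CX={A,T} ∩ G={T} → {T} (+0)
site 0, node CGLX: CGX={T} ∪ L={G} → {G,T} (+1)
site 1, node CX: C={T} ∩ X={T} → {T} (+0)
site 1, node CGX: CX={T} ∪ G={G} → {G,T} (+1)
site 1, node CGLX: CGX={G,T} ∪ L={A} → {A,G,T} (+1)
site 2, node CX: C={C} ∪ X={A} → {A,C} (+1)
site 2, node CGX: CX={A,C} ∪ G={T} → {A,C,T} (+1)
site 2, node CGLX: CGX={A,C,T} ∩ L={A} → {A} (+0)
per-site changes: [2, 2, 2]; total = 6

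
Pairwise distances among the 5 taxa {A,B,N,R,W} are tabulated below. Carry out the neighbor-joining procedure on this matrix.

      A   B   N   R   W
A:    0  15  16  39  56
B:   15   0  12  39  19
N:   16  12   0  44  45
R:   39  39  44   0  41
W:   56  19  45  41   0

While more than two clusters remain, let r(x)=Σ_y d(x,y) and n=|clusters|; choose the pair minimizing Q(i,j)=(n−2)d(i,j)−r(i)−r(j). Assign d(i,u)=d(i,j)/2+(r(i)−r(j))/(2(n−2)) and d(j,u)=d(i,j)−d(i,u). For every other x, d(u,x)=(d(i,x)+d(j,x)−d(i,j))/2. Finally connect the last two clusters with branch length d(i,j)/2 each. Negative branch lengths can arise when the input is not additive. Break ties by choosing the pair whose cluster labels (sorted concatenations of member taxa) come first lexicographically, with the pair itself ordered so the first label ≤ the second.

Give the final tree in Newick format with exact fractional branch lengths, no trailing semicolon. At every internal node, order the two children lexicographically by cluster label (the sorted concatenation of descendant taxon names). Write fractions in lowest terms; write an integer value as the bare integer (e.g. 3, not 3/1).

1. join R+W (d=41, Q=-201) ⇒ RW; edges |R|=125/6, |W|=121/6
  updated: d(A,RW)=27, d(B,RW)=17/2, d(N,RW)=24
2. join A+N (d=16, Q=-78) ⇒ AN; edges |A|=19/2, |N|=13/2
  updated: d(AN,B)=11/2, d(AN,RW)=35/2
3. join AN+B (d=11/2, Q=-63/2) ⇒ ABN; edges |AN|=29/4, |B|=-7/4
  updated: d(ABN,RW)=41/4
4. join ABN+RW (d=41/4) ⇒ ABNRW; edges |ABN|=41/8, |RW|=41/8
final tree: (((A:19/2,N:13/2):29/4,B:-7/4):41/8,(R:125/6,W:121/6):41/8)
total length: 291/4

(((A:19/2,N:13/2):29/4,B:-7/4):41/8,(R:125/6,W:121/6):41/8)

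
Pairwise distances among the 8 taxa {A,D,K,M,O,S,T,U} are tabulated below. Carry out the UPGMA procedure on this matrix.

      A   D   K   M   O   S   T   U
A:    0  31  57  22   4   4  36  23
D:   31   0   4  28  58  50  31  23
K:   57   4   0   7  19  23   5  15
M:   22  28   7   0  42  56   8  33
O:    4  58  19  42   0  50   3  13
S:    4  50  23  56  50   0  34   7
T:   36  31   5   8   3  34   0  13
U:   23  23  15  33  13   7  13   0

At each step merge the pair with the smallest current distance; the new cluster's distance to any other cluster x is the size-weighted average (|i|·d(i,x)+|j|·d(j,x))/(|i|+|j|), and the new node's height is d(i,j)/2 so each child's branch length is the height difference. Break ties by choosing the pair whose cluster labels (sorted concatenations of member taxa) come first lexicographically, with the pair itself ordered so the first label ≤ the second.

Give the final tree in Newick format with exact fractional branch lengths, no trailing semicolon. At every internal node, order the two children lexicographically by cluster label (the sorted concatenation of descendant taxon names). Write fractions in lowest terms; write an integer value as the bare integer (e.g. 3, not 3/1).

(((A:2,S:2):65/6,((O:3/2,T:3/2):5,U:13/2):19/3):44/15,((D:2,K:2):27/4,M:35/4):421/60)

step 1: merge (O,T) at d=3; branch lengths O→3/2, T→3/2; new cluster OT
  updated: d(A,OT)=20, d(D,OT)=89/2, d(K,OT)=12, d(M,OT)=25, d(OT,S)=42, d(OT,U)=13
step 2: merge (A,S) at d=4; branch lengths A→2, S→2; new cluster AS
  updated: d(AS,D)=81/2, d(AS,K)=40, d(AS,M)=39, d(AS,OT)=31, d(AS,U)=15
step 3: merge (D,K) at d=4; branch lengths D→2, K→2; new cluster DK
  updated: d(AS,DK)=161/4, d(DK,M)=35/2, d(DK,OT)=113/4, d(DK,U)=19
step 4: merge (OT,U) at d=13; branch lengths OT→5, U→13/2; new cluster OTU
  updated: d(AS,OTU)=77/3, d(DK,OTU)=151/6, d(M,OTU)=83/3
step 5: merge (DK,M) at d=35/2; branch lengths DK→27/4, M→35/4; new cluster DKM
  updated: d(AS,DKM)=239/6, d(DKM,OTU)=26
step 6: merge (AS,OTU) at d=77/3; branch lengths AS→65/6, OTU→19/3; new cluster AOSTU
  updated: d(AOSTU,DKM)=473/15
step 7: merge (AOSTU,DKM) at d=473/15; branch lengths AOSTU→44/15, DKM→421/60; new cluster ADKMOSTU
final tree: (((A:2,S:2):65/6,((O:3/2,T:3/2):5,U:13/2):19/3):44/15,((D:2,K:2):27/4,M:35/4):421/60)
total length: 3907/60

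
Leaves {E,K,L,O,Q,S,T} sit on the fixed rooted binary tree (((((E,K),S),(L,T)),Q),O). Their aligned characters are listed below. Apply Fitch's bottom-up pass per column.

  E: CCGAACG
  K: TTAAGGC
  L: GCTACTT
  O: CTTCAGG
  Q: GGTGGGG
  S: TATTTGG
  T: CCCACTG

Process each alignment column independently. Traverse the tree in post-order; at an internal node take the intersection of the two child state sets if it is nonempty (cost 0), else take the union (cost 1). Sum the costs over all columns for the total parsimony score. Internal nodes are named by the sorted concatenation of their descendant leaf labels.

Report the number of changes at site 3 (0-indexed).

EK@0: {C} ∪ {T} = {C,T} (union, +1)
EKS@0: {C,T} ∩ {T} = {T} (intersection, +0)
LT@0: {G} ∪ {C} = {C,G} (union, +1)
EKLST@0: {T} ∪ {C,G} = {C,G,T} (union, +1)
EKLQST@0: {C,G,T} ∩ {G} = {G} (intersection, +0)
EKLOQST@0: {G} ∪ {C} = {C,G} (union, +1)
EK@1: {C} ∪ {T} = {C,T} (union, +1)
EKS@1: {C,T} ∪ {A} = {A,C,T} (union, +1)
LT@1: {C} ∩ {C} = {C} (intersection, +0)
EKLST@1: {A,C,T} ∩ {C} = {C} (intersection, +0)
EKLQST@1: {C} ∪ {G} = {C,G} (union, +1)
EKLOQST@1: {C,G} ∪ {T} = {C,G,T} (union, +1)
EK@2: {G} ∪ {A} = {A,G} (union, +1)
EKS@2: {A,G} ∪ {T} = {A,G,T} (union, +1)
LT@2: {T} ∪ {C} = {C,T} (union, +1)
EKLST@2: {A,G,T} ∩ {C,T} = {T} (intersection, +0)
EKLQST@2: {T} ∩ {T} = {T} (intersection, +0)
EKLOQST@2: {T} ∩ {T} = {T} (intersection, +0)
EK@3: {A} ∩ {A} = {A} (intersection, +0)
EKS@3: {A} ∪ {T} = {A,T} (union, +1)
LT@3: {A} ∩ {A} = {A} (intersection, +0)
EKLST@3: {A,T} ∩ {A} = {A} (intersection, +0)
EKLQST@3: {A} ∪ {G} = {A,G} (union, +1)
EKLOQST@3: {A,G} ∪ {C} = {A,C,G} (union, +1)
EK@4: {A} ∪ {G} = {A,G} (union, +1)
EKS@4: {A,G} ∪ {T} = {A,G,T} (union, +1)
LT@4: {C} ∩ {C} = {C} (intersection, +0)
EKLST@4: {A,G,T} ∪ {C} = {A,C,G,T} (union, +1)
EKLQST@4: {A,C,G,T} ∩ {G} = {G} (intersection, +0)
EKLOQST@4: {G} ∪ {A} = {A,G} (union, +1)
EK@5: {C} ∪ {G} = {C,G} (union, +1)
EKS@5: {C,G} ∩ {G} = {G} (intersection, +0)
LT@5: {T} ∩ {T} = {T} (intersection, +0)
EKLST@5: {G} ∪ {T} = {G,T} (union, +1)
EKLQST@5: {G,T} ∩ {G} = {G} (intersection, +0)
EKLOQST@5: {G} ∩ {G} = {G} (intersection, +0)
EK@6: {G} ∪ {C} = {C,G} (union, +1)
EKS@6: {C,G} ∩ {G} = {G} (intersection, +0)
LT@6: {T} ∪ {G} = {G,T} (union, +1)
EKLST@6: {G} ∩ {G,T} = {G} (intersection, +0)
EKLQST@6: {G} ∩ {G} = {G} (intersection, +0)
EKLOQST@6: {G} ∩ {G} = {G} (intersection, +0)
per-site changes: [4, 4, 3, 3, 4, 2, 2]; total = 22

3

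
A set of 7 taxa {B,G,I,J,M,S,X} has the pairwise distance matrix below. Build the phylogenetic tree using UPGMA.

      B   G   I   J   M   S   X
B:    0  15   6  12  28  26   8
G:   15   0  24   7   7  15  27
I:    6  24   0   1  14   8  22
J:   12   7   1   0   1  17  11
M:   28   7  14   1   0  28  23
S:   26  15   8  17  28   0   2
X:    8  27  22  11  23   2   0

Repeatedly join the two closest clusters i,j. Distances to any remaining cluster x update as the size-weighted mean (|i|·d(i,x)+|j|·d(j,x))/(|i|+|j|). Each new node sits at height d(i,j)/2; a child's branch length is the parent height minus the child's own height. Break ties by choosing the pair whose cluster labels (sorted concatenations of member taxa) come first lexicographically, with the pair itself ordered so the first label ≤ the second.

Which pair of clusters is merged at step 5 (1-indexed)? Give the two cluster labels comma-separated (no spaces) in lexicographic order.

BIJ,GM

iteration 1: select I,J (d=1); attach at lengths (1/2, 1/2); label the merged cluster IJ
  updated: d(B,IJ)=9, d(G,IJ)=31/2, d(IJ,M)=15/2, d(IJ,S)=25/2, d(IJ,X)=33/2
iteration 2: select S,X (d=2); attach at lengths (1, 1); label the merged cluster SX
  updated: d(B,SX)=17, d(G,SX)=21, d(IJ,SX)=29/2, d(M,SX)=51/2
iteration 3: select G,M (d=7); attach at lengths (7/2, 7/2); label the merged cluster GM
  updated: d(B,GM)=43/2, d(GM,IJ)=23/2, d(GM,SX)=93/4
iteration 4: select B,IJ (d=9); attach at lengths (9/2, 4); label the merged cluster BIJ
  updated: d(BIJ,GM)=89/6, d(BIJ,SX)=46/3
iteration 5: select BIJ,GM (d=89/6); attach at lengths (35/12, 47/12); label the merged cluster BGIJM
  updated: d(BGIJM,SX)=37/2
iteration 6: select BGIJM,SX (d=37/2); attach at lengths (11/6, 33/4); label the merged cluster BGIJMSX
final tree: (((B:9/2,(I:1/2,J:1/2):4):35/12,(G:7/2,M:7/2):47/12):11/6,(S:1,X:1):33/4)
total length: 425/12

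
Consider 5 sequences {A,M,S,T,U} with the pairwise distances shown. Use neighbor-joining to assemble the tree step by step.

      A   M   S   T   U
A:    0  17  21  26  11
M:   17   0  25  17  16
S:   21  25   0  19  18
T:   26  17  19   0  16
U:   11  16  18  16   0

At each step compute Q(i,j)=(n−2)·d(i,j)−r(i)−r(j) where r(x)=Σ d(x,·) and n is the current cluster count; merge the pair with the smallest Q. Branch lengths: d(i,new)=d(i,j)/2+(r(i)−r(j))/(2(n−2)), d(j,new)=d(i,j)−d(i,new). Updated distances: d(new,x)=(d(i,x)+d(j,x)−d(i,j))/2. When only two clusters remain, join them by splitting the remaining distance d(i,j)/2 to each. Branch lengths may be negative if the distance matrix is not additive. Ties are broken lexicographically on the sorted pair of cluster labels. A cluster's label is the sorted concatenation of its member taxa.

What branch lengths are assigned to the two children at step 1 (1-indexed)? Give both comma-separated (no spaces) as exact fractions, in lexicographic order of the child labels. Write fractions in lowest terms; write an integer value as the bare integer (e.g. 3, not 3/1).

31/3,26/3

1. join S+T (d=19, Q=-104) ⇒ ST; edges |S|=31/3, |T|=26/3
  updated: d(A,ST)=14, d(M,ST)=23/2, d(ST,U)=15/2
2. join A+U (d=11, Q=-109/2) ⇒ AU; edges |A|=59/8, |U|=29/8
  updated: d(AU,M)=11, d(AU,ST)=21/4
3. join AU+M (d=11, Q=-111/4) ⇒ AMU; edges |AU|=19/8, |M|=69/8
  updated: d(AMU,ST)=23/8
4. join AMU+ST (d=23/8) ⇒ AMSTU; edges |AMU|=23/16, |ST|=23/16
final tree: (((A:59/8,U:29/8):19/8,M:69/8):23/16,(S:31/3,T:26/3):23/16)
total length: 351/8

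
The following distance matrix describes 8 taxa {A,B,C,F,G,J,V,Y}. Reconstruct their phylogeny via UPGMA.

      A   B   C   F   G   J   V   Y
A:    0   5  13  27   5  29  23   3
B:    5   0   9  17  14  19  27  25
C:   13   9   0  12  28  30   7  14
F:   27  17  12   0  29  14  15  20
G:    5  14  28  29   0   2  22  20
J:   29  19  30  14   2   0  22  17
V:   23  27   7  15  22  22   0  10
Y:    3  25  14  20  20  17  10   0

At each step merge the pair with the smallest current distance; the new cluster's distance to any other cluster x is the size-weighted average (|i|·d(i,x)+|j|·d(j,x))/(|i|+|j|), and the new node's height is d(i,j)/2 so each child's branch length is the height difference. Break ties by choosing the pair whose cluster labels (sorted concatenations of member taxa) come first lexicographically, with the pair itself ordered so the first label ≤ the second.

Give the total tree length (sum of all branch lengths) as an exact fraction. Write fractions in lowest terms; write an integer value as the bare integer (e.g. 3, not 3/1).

197/4

step 1: merge (G,J) at d=2; branch lengths G→1, J→1; new cluster GJ
  updated: d(A,GJ)=17, d(B,GJ)=33/2, d(C,GJ)=29, d(F,GJ)=43/2, d(GJ,V)=22, d(GJ,Y)=37/2
step 2: merge (A,Y) at d=3; branch lengths A→3/2, Y→3/2; new cluster AY
  updated: d(AY,B)=15, d(AY,C)=27/2, d(AY,F)=47/2, d(AY,GJ)=71/4, d(AY,V)=33/2
step 3: merge (C,V) at d=7; branch lengths C→7/2, V→7/2; new cluster CV
  updated: d(AY,CV)=15, d(B,CV)=18, d(CV,F)=27/2, d(CV,GJ)=51/2
step 4: merge (CV,F) at d=27/2; branch lengths CV→13/4, F→27/4; new cluster CFV
  updated: d(AY,CFV)=107/6, d(B,CFV)=53/3, d(CFV,GJ)=145/6
step 5: merge (AY,B) at d=15; branch lengths AY→6, B→15/2; new cluster ABY
  updated: d(ABY,CFV)=160/9, d(ABY,GJ)=52/3
step 6: merge (ABY,GJ) at d=52/3; branch lengths ABY→7/6, GJ→23/3; new cluster ABGJY
  updated: d(ABGJY,CFV)=61/3
step 7: merge (ABGJY,CFV) at d=61/3; branch lengths ABGJY→3/2, CFV→41/12; new cluster ABCFGJVY
final tree: ((((A:3/2,Y:3/2):6,B:15/2):7/6,(G:1,J:1):23/3):3/2,((C:7/2,V:7/2):13/4,F:27/4):41/12)
total length: 197/4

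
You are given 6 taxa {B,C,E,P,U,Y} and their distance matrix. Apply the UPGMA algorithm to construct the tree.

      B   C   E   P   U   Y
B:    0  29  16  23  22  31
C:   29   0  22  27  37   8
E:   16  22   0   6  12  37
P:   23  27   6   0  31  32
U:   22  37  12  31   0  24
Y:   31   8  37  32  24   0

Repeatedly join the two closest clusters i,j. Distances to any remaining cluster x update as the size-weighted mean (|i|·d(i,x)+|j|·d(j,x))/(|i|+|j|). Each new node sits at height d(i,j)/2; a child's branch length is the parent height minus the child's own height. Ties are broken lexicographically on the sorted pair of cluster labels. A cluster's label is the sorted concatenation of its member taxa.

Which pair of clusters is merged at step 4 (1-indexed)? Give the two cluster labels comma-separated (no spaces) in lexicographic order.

BEP,U

step 1: merge (E,P) at d=6; branch lengths E→3, P→3; new cluster EP
  updated: d(B,EP)=39/2, d(C,EP)=49/2, d(EP,U)=43/2, d(EP,Y)=69/2
step 2: merge (C,Y) at d=8; branch lengths C→4, Y→4; new cluster CY
  updated: d(B,CY)=30, d(CY,EP)=59/2, d(CY,U)=61/2
step 3: merge (B,EP) at d=39/2; branch lengths B→39/4, EP→27/4; new cluster BEP
  updated: d(BEP,CY)=89/3, d(BEP,U)=65/3
step 4: merge (BEP,U) at d=65/3; branch lengths BEP→13/12, U→65/6; new cluster BEPU
  updated: d(BEPU,CY)=239/8
step 5: merge (BEPU,CY) at d=239/8; branch lengths BEPU→197/48, CY→175/16; new cluster BCEPUY
final tree: (((B:39/4,(E:3,P:3):27/4):13/12,U:65/6):197/48,(C:4,Y:4):175/16)
total length: 1379/24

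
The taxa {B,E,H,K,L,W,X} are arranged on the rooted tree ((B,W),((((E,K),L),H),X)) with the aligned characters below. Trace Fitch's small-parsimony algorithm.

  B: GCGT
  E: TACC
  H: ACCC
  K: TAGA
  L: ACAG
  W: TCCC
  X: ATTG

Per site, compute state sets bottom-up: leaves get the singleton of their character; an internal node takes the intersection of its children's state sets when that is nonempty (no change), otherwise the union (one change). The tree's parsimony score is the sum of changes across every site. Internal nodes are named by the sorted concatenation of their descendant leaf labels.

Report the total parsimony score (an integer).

13

site 0, node BW: B={G} ∪ W={T} → {G,T} (+1)
site 0, node EK: E={T} ∩ K={T} → {T} (+0)
site 0, node EKL: EK={T} ∪ L={A} → {A,T} (+1)
site 0, node EHKL: EKL={A,T} ∩ H={A} → {A} (+0)
site 0, node EHKLX: EHKL={A} ∩ X={A} → {A} (+0)
site 0, node BEHKLWX: BW={G,T} ∪ EHKLX={A} → {A,G,T} (+1)
site 1, node BW: B={C} ∩ W={C} → {C} (+0)
site 1, node EK: E={A} ∩ K={A} → {A} (+0)
site 1, node EKL: EK={A} ∪ L={C} → {A,C} (+1)
site 1, node EHKL: EKL={A,C} ∩ H={C} → {C} (+0)
site 1, node EHKLX: EHKL={C} ∪ X={T} → {C,T} (+1)
site 1, node BEHKLWX: BW={C} ∩ EHKLX={C,T} → {C} (+0)
site 2, node BW: B={G} ∪ W={C} → {C,G} (+1)
site 2, node EK: E={C} ∪ K={G} → {C,G} (+1)
site 2, node EKL: EK={C,G} ∪ L={A} → {A,C,G} (+1)
site 2, node EHKL: EKL={A,C,G} ∩ H={C} → {C} (+0)
site 2, node EHKLX: EHKL={C} ∪ X={T} → {C,T} (+1)
site 2, node BEHKLWX: BW={C,G} ∩ EHKLX={C,T} → {C} (+0)
site 3, node BW: B={T} ∪ W={C} → {C,T} (+1)
site 3, node EK: E={C} ∪ K={A} → {A,C} (+1)
site 3, node EKL: EK={A,C} ∪ L={G} → {A,C,G} (+1)
site 3, node EHKL: EKL={A,C,G} ∩ H={C} → {C} (+0)
site 3, node EHKLX: EHKL={C} ∪ X={G} → {C,G} (+1)
site 3, node BEHKLWX: BW={C,T} ∩ EHKLX={C,G} → {C} (+0)
per-site changes: [3, 2, 4, 4]; total = 13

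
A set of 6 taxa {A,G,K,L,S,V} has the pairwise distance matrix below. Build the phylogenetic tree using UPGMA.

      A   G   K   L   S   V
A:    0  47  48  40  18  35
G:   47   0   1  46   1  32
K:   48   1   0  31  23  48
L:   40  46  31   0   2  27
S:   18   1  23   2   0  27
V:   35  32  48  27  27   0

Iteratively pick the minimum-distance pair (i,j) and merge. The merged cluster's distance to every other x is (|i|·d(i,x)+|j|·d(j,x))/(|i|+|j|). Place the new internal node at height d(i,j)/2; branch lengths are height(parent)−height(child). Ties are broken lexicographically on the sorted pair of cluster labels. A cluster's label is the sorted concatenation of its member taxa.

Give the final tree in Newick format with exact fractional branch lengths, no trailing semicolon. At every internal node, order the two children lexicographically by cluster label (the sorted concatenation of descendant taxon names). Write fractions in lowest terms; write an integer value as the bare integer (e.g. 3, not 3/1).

(A:94/5,(((G:1/2,K:1/2):97/8,(L:1,S:1):93/8):33/8,V:67/4):41/20)

1. join G+K (d=1) ⇒ GK; edges |G|=1/2, |K|=1/2
  updated: d(A,GK)=95/2, d(GK,L)=77/2, d(GK,S)=12, d(GK,V)=40
2. join L+S (d=2) ⇒ LS; edges |L|=1, |S|=1
  updated: d(A,LS)=29, d(GK,LS)=101/4, d(LS,V)=27
3. join GK+LS (d=101/4) ⇒ GKLS; edges |GK|=97/8, |LS|=93/8
  updated: d(A,GKLS)=153/4, d(GKLS,V)=67/2
4. join GKLS+V (d=67/2) ⇒ GKLSV; edges |GKLS|=33/8, |V|=67/4
  updated: d(A,GKLSV)=188/5
5. join A+GKLSV (d=188/5) ⇒ AGKLSV; edges |A|=94/5, |GKLSV|=41/20
final tree: (A:94/5,(((G:1/2,K:1/2):97/8,(L:1,S:1):93/8):33/8,V:67/4):41/20)
total length: 2739/40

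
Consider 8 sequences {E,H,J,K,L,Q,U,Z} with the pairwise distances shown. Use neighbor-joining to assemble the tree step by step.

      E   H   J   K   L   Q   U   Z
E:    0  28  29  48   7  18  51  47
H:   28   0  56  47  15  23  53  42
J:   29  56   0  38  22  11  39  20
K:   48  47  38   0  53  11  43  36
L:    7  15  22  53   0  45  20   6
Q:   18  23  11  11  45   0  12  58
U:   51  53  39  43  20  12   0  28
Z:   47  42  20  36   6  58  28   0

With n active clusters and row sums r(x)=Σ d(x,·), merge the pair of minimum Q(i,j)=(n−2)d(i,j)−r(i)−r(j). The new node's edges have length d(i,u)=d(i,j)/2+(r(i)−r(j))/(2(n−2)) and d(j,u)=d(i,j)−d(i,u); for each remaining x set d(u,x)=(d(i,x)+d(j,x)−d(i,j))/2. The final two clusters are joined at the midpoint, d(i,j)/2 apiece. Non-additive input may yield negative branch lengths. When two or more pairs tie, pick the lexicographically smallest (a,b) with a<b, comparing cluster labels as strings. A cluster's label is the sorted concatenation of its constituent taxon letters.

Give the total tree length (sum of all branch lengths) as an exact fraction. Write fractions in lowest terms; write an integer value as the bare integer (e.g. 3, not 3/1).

1597/16

step 1: merge (K,Q) at d=11, Q=-388; branch lengths K→41/3, Q→-8/3; new cluster KQ
  updated: d(E,KQ)=55/2, d(H,KQ)=59/2, d(J,KQ)=19, d(KQ,L)=87/2, d(KQ,U)=22, d(KQ,Z)=83/2
step 2: merge (KQ,U) at d=22, Q=-286; branch lengths KQ→8, U→14; new cluster KQU
  updated: d(E,KQU)=113/4, d(H,KQU)=121/4, d(J,KQU)=18, d(KQU,L)=83/4, d(KQU,Z)=95/4
step 3: merge (J,Z) at d=20, Q=-815/4; branch lengths J→345/32, Z→295/32; new cluster JZ
  updated: d(E,JZ)=28, d(H,JZ)=39, d(JZ,KQU)=87/8, d(JZ,L)=4
step 4: merge (JZ,KQU) at d=87/8, Q=-1115/8; branch lengths JZ→65/16, KQU→109/16; new cluster JKQUZ
  updated: d(E,JKQUZ)=363/16, d(H,JKQUZ)=467/16, d(JKQUZ,L)=111/16
step 5: merge (E,H) at d=28, Q=-591/8; branch lengths E→83/8, H→141/8; new cluster EH
  updated: d(EH,JKQUZ)=191/16, d(EH,L)=-3
step 6: merge (EH,JKQUZ) at d=191/16, Q=-127/8; branch lengths EH→1, JKQUZ→175/16; new cluster EHJKQUZ
  updated: d(EHJKQUZ,L)=-4
step 7: merge (EHJKQUZ,L) at d=-4; branch lengths EHJKQUZ→-2, L→-2; new cluster EHJKLQUZ
final tree: (((E:83/8,H:141/8):1,((J:345/32,Z:295/32):65/16,((K:41/3,Q:-8/3):8,U:14):109/16):175/16):-2,L:-2)
total length: 1597/16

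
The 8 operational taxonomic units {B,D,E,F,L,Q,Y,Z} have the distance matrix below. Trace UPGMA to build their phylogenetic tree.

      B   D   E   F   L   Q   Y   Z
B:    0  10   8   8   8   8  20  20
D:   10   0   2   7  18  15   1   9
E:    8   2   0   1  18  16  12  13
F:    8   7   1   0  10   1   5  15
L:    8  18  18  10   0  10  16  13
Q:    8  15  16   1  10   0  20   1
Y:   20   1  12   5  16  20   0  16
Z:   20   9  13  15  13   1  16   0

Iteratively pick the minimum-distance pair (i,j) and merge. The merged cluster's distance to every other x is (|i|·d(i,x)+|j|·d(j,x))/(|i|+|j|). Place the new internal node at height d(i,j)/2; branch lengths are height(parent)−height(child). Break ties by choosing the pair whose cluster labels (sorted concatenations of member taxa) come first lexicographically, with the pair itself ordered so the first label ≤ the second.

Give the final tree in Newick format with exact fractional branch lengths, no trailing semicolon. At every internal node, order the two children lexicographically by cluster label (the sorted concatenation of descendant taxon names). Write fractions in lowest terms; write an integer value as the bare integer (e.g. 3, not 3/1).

(((B:4,L:4):19/8,(Q:1/2,Z:1/2):47/8):9/32,((D:1/2,Y:1/2):11/4,(E:1/2,F:1/2):11/4):109/32)

1. join D+Y (d=1) ⇒ DY; edges |D|=1/2, |Y|=1/2
  updated: d(B,DY)=15, d(DY,E)=7, d(DY,F)=6, d(DY,L)=17, d(DY,Q)=35/2, d(DY,Z)=25/2
2. join E+F (d=1) ⇒ EF; edges |E|=1/2, |F|=1/2
  updated: d(B,EF)=8, d(DY,EF)=13/2, d(EF,L)=14, d(EF,Q)=17/2, d(EF,Z)=14
3. join Q+Z (d=1) ⇒ QZ; edges |Q|=1/2, |Z|=1/2
  updated: d(B,QZ)=14, d(DY,QZ)=15, d(EF,QZ)=45/4, d(L,QZ)=23/2
4. join DY+EF (d=13/2) ⇒ DEFY; edges |DY|=11/4, |EF|=11/4
  updated: d(B,DEFY)=23/2, d(DEFY,L)=31/2, d(DEFY,QZ)=105/8
5. join B+L (d=8) ⇒ BL; edges |B|=4, |L|=4
  updated: d(BL,DEFY)=27/2, d(BL,QZ)=51/4
6. join BL+QZ (d=51/4) ⇒ BLQZ; edges |BL|=19/8, |QZ|=47/8
  updated: d(BLQZ,DEFY)=213/16
7. join BLQZ+DEFY (d=213/16) ⇒ BDEFLQYZ; edges |BLQZ|=9/32, |DEFY|=109/32
final tree: (((B:4,L:4):19/8,(Q:1/2,Z:1/2):47/8):9/32,((D:1/2,Y:1/2):11/4,(E:1/2,F:1/2):11/4):109/32)
total length: 455/16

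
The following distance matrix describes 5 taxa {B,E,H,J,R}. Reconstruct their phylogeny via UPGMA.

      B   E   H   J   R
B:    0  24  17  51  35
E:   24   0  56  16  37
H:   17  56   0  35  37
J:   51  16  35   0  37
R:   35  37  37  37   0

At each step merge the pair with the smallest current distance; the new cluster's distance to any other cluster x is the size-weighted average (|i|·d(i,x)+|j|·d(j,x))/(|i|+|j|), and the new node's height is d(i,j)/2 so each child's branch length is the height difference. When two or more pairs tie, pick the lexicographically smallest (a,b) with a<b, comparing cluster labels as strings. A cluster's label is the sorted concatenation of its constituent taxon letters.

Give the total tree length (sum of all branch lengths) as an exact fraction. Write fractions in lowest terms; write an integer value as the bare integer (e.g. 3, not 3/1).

step 1: merge (E,J) at d=16; branch lengths E→8, J→8; new cluster EJ
  updated: d(B,EJ)=75/2, d(EJ,H)=91/2, d(EJ,R)=37
step 2: merge (B,H) at d=17; branch lengths B→17/2, H→17/2; new cluster BH
  updated: d(BH,EJ)=83/2, d(BH,R)=36
step 3: merge (BH,R) at d=36; branch lengths BH→19/2, R→18; new cluster BHR
  updated: d(BHR,EJ)=40
step 4: merge (BHR,EJ) at d=40; branch lengths BHR→2, EJ→12; new cluster BEHJR
final tree: (((B:17/2,H:17/2):19/2,R:18):2,(E:8,J:8):12)
total length: 149/2

149/2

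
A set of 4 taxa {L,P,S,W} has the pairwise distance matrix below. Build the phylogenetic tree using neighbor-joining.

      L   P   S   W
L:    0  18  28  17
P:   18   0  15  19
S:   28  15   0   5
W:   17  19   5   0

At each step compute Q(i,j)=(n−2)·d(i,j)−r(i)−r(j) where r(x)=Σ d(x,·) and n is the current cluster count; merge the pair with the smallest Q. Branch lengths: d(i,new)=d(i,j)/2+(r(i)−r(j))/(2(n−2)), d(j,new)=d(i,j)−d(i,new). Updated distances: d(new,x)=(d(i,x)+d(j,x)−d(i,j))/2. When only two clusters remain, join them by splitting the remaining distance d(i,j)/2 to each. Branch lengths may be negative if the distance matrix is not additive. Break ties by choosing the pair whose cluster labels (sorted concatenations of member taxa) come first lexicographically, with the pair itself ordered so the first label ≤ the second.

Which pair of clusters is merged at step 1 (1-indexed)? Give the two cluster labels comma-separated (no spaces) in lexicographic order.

step 1: merge (L,P) at d=18, Q=-79; branch lengths L→47/4, P→25/4; new cluster LP
  updated: d(LP,S)=25/2, d(LP,W)=9
step 2: merge (LP,S) at d=25/2, Q=-53/2; branch lengths LP→33/4, S→17/4; new cluster LPS
  updated: d(LPS,W)=3/4
step 3: merge (LPS,W) at d=3/4; branch lengths LPS→3/8, W→3/8; new cluster LPSW
final tree: (((L:47/4,P:25/4):33/4,S:17/4):3/8,W:3/8)
total length: 125/4

L,P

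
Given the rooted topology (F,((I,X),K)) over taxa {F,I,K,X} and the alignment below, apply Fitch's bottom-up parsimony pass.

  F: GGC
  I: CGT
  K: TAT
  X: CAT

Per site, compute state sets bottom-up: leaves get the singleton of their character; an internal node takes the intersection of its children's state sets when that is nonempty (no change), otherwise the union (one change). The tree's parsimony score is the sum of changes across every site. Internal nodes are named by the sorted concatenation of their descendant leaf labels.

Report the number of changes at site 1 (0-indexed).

IX@0: {C} ∩ {C} = {C} (intersection, +0)
IKX@0: {C} ∪ {T} = {C,T} (union, +1)
FIKX@0: {G} ∪ {C,T} = {C,G,T} (union, +1)
IX@1: {G} ∪ {A} = {A,G} (union, +1)
IKX@1: {A,G} ∩ {A} = {A} (intersection, +0)
FIKX@1: {G} ∪ {A} = {A,G} (union, +1)
IX@2: {T} ∩ {T} = {T} (intersection, +0)
IKX@2: {T} ∩ {T} = {T} (intersection, +0)
FIKX@2: {C} ∪ {T} = {C,T} (union, +1)
per-site changes: [2, 2, 1]; total = 5

2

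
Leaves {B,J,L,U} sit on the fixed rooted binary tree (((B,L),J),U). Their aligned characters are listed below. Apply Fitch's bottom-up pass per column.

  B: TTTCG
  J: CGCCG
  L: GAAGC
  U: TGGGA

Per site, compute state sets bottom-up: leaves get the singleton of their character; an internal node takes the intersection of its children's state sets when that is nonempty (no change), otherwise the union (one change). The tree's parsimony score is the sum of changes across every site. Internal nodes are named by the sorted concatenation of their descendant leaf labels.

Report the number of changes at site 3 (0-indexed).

[col 0] BL: children B:{T}, L:{G} ∪→ {G,T}; cost 1
[col 0] BJL: children BL:{G,T}, J:{C} ∪→ {C,G,T}; cost 1
[col 0] BJLU: children BJL:{C,G,T}, U:{T} ∩→ {T}; cost 0
[col 1] BL: children B:{T}, L:{A} ∪→ {A,T}; cost 1
[col 1] BJL: children BL:{A,T}, J:{G} ∪→ {A,G,T}; cost 1
[col 1] BJLU: children BJL:{A,G,T}, U:{G} ∩→ {G}; cost 0
[col 2] BL: children B:{T}, L:{A} ∪→ {A,T}; cost 1
[col 2] BJL: children BL:{A,T}, J:{C} ∪→ {A,C,T}; cost 1
[col 2] BJLU: children BJL:{A,C,T}, U:{G} ∪→ {A,C,G,T}; cost 1
[col 3] BL: children B:{C}, L:{G} ∪→ {C,G}; cost 1
[col 3] BJL: children BL:{C,G}, J:{C} ∩→ {C}; cost 0
[col 3] BJLU: children BJL:{C}, U:{G} ∪→ {C,G}; cost 1
[col 4] BL: children B:{G}, L:{C} ∪→ {C,G}; cost 1
[col 4] BJL: children BL:{C,G}, J:{G} ∩→ {G}; cost 0
[col 4] BJLU: children BJL:{G}, U:{A} ∪→ {A,G}; cost 1
per-site changes: [2, 2, 3, 2, 2]; total = 11

2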